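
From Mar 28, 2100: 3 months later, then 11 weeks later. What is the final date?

Advancing 3 months from March 28, 2100:
month 3 + 3 = 6 → June 2100.
Day 28 is valid in June, giving June 28, 2100.
Advancing 11 weeks (= 77 days) from June 28, 2100:
June has 30 days, so 30 − 28 = 2 days remain after June 28, 2100; 77 − 2 = 75 left.
July 2100 has 31 days: 75 − 31 = 44 left.
August 2100 has 31 days: 44 − 31 = 13 left.
13 days into September 2100 → September 13, 2100.

September 13, 2100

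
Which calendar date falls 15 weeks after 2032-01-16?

Advancing 15 weeks = 105 days from January 16, 2032.
January has 31 days, so 31 − 16 = 15 days remain after January 16, 2032; 105 − 15 = 90 left.
February 2032 has 29 days (2032 is a leap year): 90 − 29 = 61 left.
March 2032 has 31 days: 61 − 31 = 30 left.
30 days into April 2032 → April 30, 2032.

April 30, 2032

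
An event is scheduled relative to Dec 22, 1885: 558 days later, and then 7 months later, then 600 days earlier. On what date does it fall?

Counting forward 558 days from December 22, 1885:
December has 31 days, so 31 − 22 = 9 days remain after December 22, 1885; 558 − 9 = 549 left.
January 1886 has 31 days: 549 − 31 = 518 left.
February 1886 has 28 days (1886 is not a leap year): 518 − 28 = 490 left.
March 1886 has 31 days: 490 − 31 = 459 left.
April 1886 has 30 days: 459 − 30 = 429 left.
May 1886 has 31 days: 429 − 31 = 398 left.
June 1886 has 30 days: 398 − 30 = 368 left.
July 1886 has 31 days: 368 − 31 = 337 left.
August 1886 has 31 days: 337 − 31 = 306 left.
September 1886 has 30 days: 306 − 30 = 276 left.
October 1886 has 31 days: 276 − 31 = 245 left.
November 1886 has 30 days: 245 − 30 = 215 left.
December 1886 has 31 days: 215 − 31 = 184 left.
January 1887 has 31 days: 184 − 31 = 153 left.
February 1887 has 28 days (1887 is not a leap year): 153 − 28 = 125 left.
March 1887 has 31 days: 125 − 31 = 94 left.
April 1887 has 30 days: 94 − 30 = 64 left.
May 1887 has 31 days: 64 − 31 = 33 left.
June 1887 has 30 days: 33 − 30 = 3 left.
3 days into July 1887 → July 3, 1887.
Counting forward 7 months from July 3, 1887:
month 7 + 7 = 14, which is month 2 of year 1888 → February 1888.
Day 3 is valid in February, giving February 3, 1888.
Counting back 600 days from February 3, 1888:
Going back 3 days from February 3, 1888 reaches the end of the previous month; 600 − 3 = 597 left.
January 1888 has 31 days: 597 − 31 = 566 left.
December 1887 has 31 days: 566 − 31 = 535 left.
November 1887 has 30 days: 535 − 30 = 505 left.
October 1887 has 31 days: 505 − 31 = 474 left.
September 1887 has 30 days: 474 − 30 = 444 left.
August 1887 has 31 days: 444 − 31 = 413 left.
July 1887 has 31 days: 413 − 31 = 382 left.
June 1887 has 30 days: 382 − 30 = 352 left.
May 1887 has 31 days: 352 − 31 = 321 left.
April 1887 has 30 days: 321 − 30 = 291 left.
March 1887 has 31 days: 291 − 31 = 260 left.
February 1887 has 28 days (1887 is not a leap year): 260 − 28 = 232 left.
January 1887 has 31 days: 232 − 31 = 201 left.
December 1886 has 31 days: 201 − 31 = 170 left.
November 1886 has 30 days: 170 − 30 = 140 left.
October 1886 has 31 days: 140 − 31 = 109 left.
September 1886 has 30 days: 109 − 30 = 79 left.
August 1886 has 31 days: 79 − 31 = 48 left.
July 1886 has 31 days: 48 − 31 = 17 left.
June 1886 has 30 days; 30 − 17 = 13 → June 13, 1886.

June 13, 1886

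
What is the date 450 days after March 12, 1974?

June 5, 1975

Adding 450 days from March 12, 1974.
March has 31 days, so 31 − 12 = 19 days remain after March 12, 1974; 450 − 19 = 431 left.
April 1974 has 30 days: 431 − 30 = 401 left.
May 1974 has 31 days: 401 − 31 = 370 left.
June 1974 has 30 days: 370 − 30 = 340 left.
July 1974 has 31 days: 340 − 31 = 309 left.
August 1974 has 31 days: 309 − 31 = 278 left.
September 1974 has 30 days: 278 − 30 = 248 left.
October 1974 has 31 days: 248 − 31 = 217 left.
November 1974 has 30 days: 217 − 30 = 187 left.
December 1974 has 31 days: 187 − 31 = 156 left.
January 1975 has 31 days: 156 − 31 = 125 left.
February 1975 has 28 days (1975 is not a leap year): 125 − 28 = 97 left.
March 1975 has 31 days: 97 − 31 = 66 left.
April 1975 has 30 days: 66 − 30 = 36 left.
May 1975 has 31 days: 36 − 31 = 5 left.
5 days into June 1975 → June 5, 1975.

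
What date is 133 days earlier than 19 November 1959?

Going back 133 days from November 19, 1959.
Going back 19 days from November 19, 1959 reaches the end of the previous month; 133 − 19 = 114 left.
October 1959 has 31 days: 114 − 31 = 83 left.
September 1959 has 30 days: 83 − 30 = 53 left.
August 1959 has 31 days: 53 − 31 = 22 left.
July 1959 has 31 days; 31 − 22 = 9 → July 9, 1959.

July 9, 1959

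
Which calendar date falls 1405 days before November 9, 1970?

January 4, 1967

Counting back 1405 days from November 9, 1970.
Going back 9 days from November 9, 1970 reaches the end of the previous month; 1405 − 9 = 1396 left.
October 1970 has 31 days: 1396 − 31 = 1365 left.
September 1970 has 30 days: 1365 − 30 = 1335 left.
August 1970 has 31 days: 1335 − 31 = 1304 left.
July 1970 has 31 days: 1304 − 31 = 1273 left.
June 1970 has 30 days: 1273 − 30 = 1243 left.
May 1970 has 31 days: 1243 − 31 = 1212 left.
April 1970 has 30 days: 1212 − 30 = 1182 left.
March 1970 has 31 days: 1182 − 31 = 1151 left.
February 1970 has 28 days (1970 is not a leap year): 1151 − 28 = 1123 left.
January 1970 has 31 days: 1123 − 31 = 1092 left.
December 1969 has 31 days: 1092 − 31 = 1061 left.
November 1969 has 30 days: 1061 − 30 = 1031 left.
October 1969 has 31 days: 1031 − 31 = 1000 left.
September 1969 has 30 days: 1000 − 30 = 970 left.
August 1969 has 31 days: 970 − 31 = 939 left.
July 1969 has 31 days: 939 − 31 = 908 left.
June 1969 has 30 days: 908 − 30 = 878 left.
May 1969 has 31 days: 878 − 31 = 847 left.
April 1969 has 30 days: 847 − 30 = 817 left.
March 1969 has 31 days: 817 − 31 = 786 left.
February 1969 has 28 days (1969 is not a leap year): 786 − 28 = 758 left.
January 1969 has 31 days: 758 − 31 = 727 left.
December 1968 has 31 days: 727 − 31 = 696 left.
November 1968 has 30 days: 696 − 30 = 666 left.
October 1968 has 31 days: 666 − 31 = 635 left.
September 1968 has 30 days: 635 − 30 = 605 left.
August 1968 has 31 days: 605 − 31 = 574 left.
July 1968 has 31 days: 574 − 31 = 543 left.
June 1968 has 30 days: 543 − 30 = 513 left.
May 1968 has 31 days: 513 − 31 = 482 left.
April 1968 has 30 days: 482 − 30 = 452 left.
March 1968 has 31 days: 452 − 31 = 421 left.
February 1968 has 29 days (1968 is a leap year): 421 − 29 = 392 left.
January 1968 has 31 days: 392 − 31 = 361 left.
December 1967 has 31 days: 361 − 31 = 330 left.
November 1967 has 30 days: 330 − 30 = 300 left.
October 1967 has 31 days: 300 − 31 = 269 left.
September 1967 has 30 days: 269 − 30 = 239 left.
August 1967 has 31 days: 239 − 31 = 208 left.
July 1967 has 31 days: 208 − 31 = 177 left.
June 1967 has 30 days: 177 − 30 = 147 left.
May 1967 has 31 days: 147 − 31 = 116 left.
April 1967 has 30 days: 116 − 30 = 86 left.
March 1967 has 31 days: 86 − 31 = 55 left.
February 1967 has 28 days (1967 is not a leap year): 55 − 28 = 27 left.
January 1967 has 31 days; 31 − 27 = 4 → January 4, 1967.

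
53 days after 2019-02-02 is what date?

March 27, 2019

Adding 53 days from February 2, 2019.
February has 28 days, so 28 − 2 = 26 days remain after February 2, 2019; 53 − 26 = 27 left.
27 days into March 2019 → March 27, 2019.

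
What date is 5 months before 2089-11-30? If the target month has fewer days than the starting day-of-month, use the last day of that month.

Counting back 5 months from November 30, 2089.
month 11 − 5 = 6 → June 2089.
Day 30 is valid in June, giving June 30, 2089.

June 30, 2089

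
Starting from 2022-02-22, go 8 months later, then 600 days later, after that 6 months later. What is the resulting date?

December 13, 2024

Adding 8 months from February 22, 2022:
month 2 + 8 = 10 → October 2022.
Day 22 is valid in October, giving October 22, 2022.
Advancing 600 days from October 22, 2022:
October has 31 days, so 31 − 22 = 9 days remain after October 22, 2022; 600 − 9 = 591 left.
November 2022 has 30 days: 591 − 30 = 561 left.
December 2022 has 31 days: 561 − 31 = 530 left.
January 2023 has 31 days: 530 − 31 = 499 left.
February 2023 has 28 days (2023 is not a leap year): 499 − 28 = 471 left.
March 2023 has 31 days: 471 − 31 = 440 left.
April 2023 has 30 days: 440 − 30 = 410 left.
May 2023 has 31 days: 410 − 31 = 379 left.
June 2023 has 30 days: 379 − 30 = 349 left.
July 2023 has 31 days: 349 − 31 = 318 left.
August 2023 has 31 days: 318 − 31 = 287 left.
September 2023 has 30 days: 287 − 30 = 257 left.
October 2023 has 31 days: 257 − 31 = 226 left.
November 2023 has 30 days: 226 − 30 = 196 left.
December 2023 has 31 days: 196 − 31 = 165 left.
January 2024 has 31 days: 165 − 31 = 134 left.
February 2024 has 29 days (2024 is a leap year): 134 − 29 = 105 left.
March 2024 has 31 days: 105 − 31 = 74 left.
April 2024 has 30 days: 74 − 30 = 44 left.
May 2024 has 31 days: 44 − 31 = 13 left.
13 days into June 2024 → June 13, 2024.
Adding 6 months from June 13, 2024:
month 6 + 6 = 12 → December 2024.
Day 13 is valid in December, giving December 13, 2024.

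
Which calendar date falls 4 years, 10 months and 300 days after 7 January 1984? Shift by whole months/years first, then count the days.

September 3, 1989

Advancing 4 years, 10 months and 300 days from January 7, 1984: first the month/year part, then the days.
+4 years → 1988; month 1 + 10 = 11 → November 1988.
Day 7 is valid in November, giving November 7, 1988.
Now add 300 days from November 7, 1988.
November has 30 days, so 30 − 7 = 23 days remain after November 7, 1988; 300 − 23 = 277 left.
December 1988 has 31 days: 277 − 31 = 246 left.
January 1989 has 31 days: 246 − 31 = 215 left.
February 1989 has 28 days (1989 is not a leap year): 215 − 28 = 187 left.
March 1989 has 31 days: 187 − 31 = 156 left.
April 1989 has 30 days: 156 − 30 = 126 left.
May 1989 has 31 days: 126 − 31 = 95 left.
June 1989 has 30 days: 95 − 30 = 65 left.
July 1989 has 31 days: 65 − 31 = 34 left.
August 1989 has 31 days: 34 − 31 = 3 left.
3 days into September 1989 → September 3, 1989.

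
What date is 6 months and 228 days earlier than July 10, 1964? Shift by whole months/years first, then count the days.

May 27, 1963

Going back 6 months and 228 days from July 10, 1964: first the month/year part, then the days.
month 7 − 6 = 1 → January 1964.
Day 10 is valid in January, giving January 10, 1964.
Now subtract 228 days from January 10, 1964.
Going back 10 days from January 10, 1964 reaches the end of the previous month; 228 − 10 = 218 left.
December 1963 has 31 days: 218 − 31 = 187 left.
November 1963 has 30 days: 187 − 30 = 157 left.
October 1963 has 31 days: 157 − 31 = 126 left.
September 1963 has 30 days: 126 − 30 = 96 left.
August 1963 has 31 days: 96 − 31 = 65 left.
July 1963 has 31 days: 65 − 31 = 34 left.
June 1963 has 30 days: 34 − 30 = 4 left.
May 1963 has 31 days; 31 − 4 = 27 → May 27, 1963.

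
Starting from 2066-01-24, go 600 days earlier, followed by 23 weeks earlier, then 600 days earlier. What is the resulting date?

Going back 600 days from January 24, 2066:
Going back 24 days from January 24, 2066 reaches the end of the previous month; 600 − 24 = 576 left.
December 2065 has 31 days: 576 − 31 = 545 left.
November 2065 has 30 days: 545 − 30 = 515 left.
October 2065 has 31 days: 515 − 31 = 484 left.
September 2065 has 30 days: 484 − 30 = 454 left.
August 2065 has 31 days: 454 − 31 = 423 left.
July 2065 has 31 days: 423 − 31 = 392 left.
June 2065 has 30 days: 392 − 30 = 362 left.
May 2065 has 31 days: 362 − 31 = 331 left.
April 2065 has 30 days: 331 − 30 = 301 left.
March 2065 has 31 days: 301 − 31 = 270 left.
February 2065 has 28 days (2065 is not a leap year): 270 − 28 = 242 left.
January 2065 has 31 days: 242 − 31 = 211 left.
December 2064 has 31 days: 211 − 31 = 180 left.
November 2064 has 30 days: 180 − 30 = 150 left.
October 2064 has 31 days: 150 − 31 = 119 left.
September 2064 has 30 days: 119 − 30 = 89 left.
August 2064 has 31 days: 89 − 31 = 58 left.
July 2064 has 31 days: 58 − 31 = 27 left.
June 2064 has 30 days; 30 − 27 = 3 → June 3, 2064.
Going back 23 weeks (= 161 days) from June 3, 2064:
Going back 3 days from June 3, 2064 reaches the end of the previous month; 161 − 3 = 158 left.
May 2064 has 31 days: 158 − 31 = 127 left.
April 2064 has 30 days: 127 − 30 = 97 left.
March 2064 has 31 days: 97 − 31 = 66 left.
February 2064 has 29 days (2064 is a leap year): 66 − 29 = 37 left.
January 2064 has 31 days: 37 − 31 = 6 left.
December 2063 has 31 days; 31 − 6 = 25 → December 25, 2063.
Going back 600 days from December 25, 2063:
Going back 25 days from December 25, 2063 reaches the end of the previous month; 600 − 25 = 575 left.
November 2063 has 30 days: 575 − 30 = 545 left.
October 2063 has 31 days: 545 − 31 = 514 left.
September 2063 has 30 days: 514 − 30 = 484 left.
August 2063 has 31 days: 484 − 31 = 453 left.
July 2063 has 31 days: 453 − 31 = 422 left.
June 2063 has 30 days: 422 − 30 = 392 left.
May 2063 has 31 days: 392 − 31 = 361 left.
April 2063 has 30 days: 361 − 30 = 331 left.
March 2063 has 31 days: 331 − 31 = 300 left.
February 2063 has 28 days (2063 is not a leap year): 300 − 28 = 272 left.
January 2063 has 31 days: 272 − 31 = 241 left.
December 2062 has 31 days: 241 − 31 = 210 left.
November 2062 has 30 days: 210 − 30 = 180 left.
October 2062 has 31 days: 180 − 31 = 149 left.
September 2062 has 30 days: 149 − 30 = 119 left.
August 2062 has 31 days: 119 − 31 = 88 left.
July 2062 has 31 days: 88 − 31 = 57 left.
June 2062 has 30 days: 57 − 30 = 27 left.
May 2062 has 31 days; 31 − 27 = 4 → May 4, 2062.

May 4, 2062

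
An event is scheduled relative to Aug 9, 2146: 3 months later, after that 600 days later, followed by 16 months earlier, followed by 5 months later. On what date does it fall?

August 1, 2147

Counting forward 3 months from August 9, 2146:
month 8 + 3 = 11 → November 2146.
Day 9 is valid in November, giving November 9, 2146.
Advancing 600 days from November 9, 2146:
November has 30 days, so 30 − 9 = 21 days remain after November 9, 2146; 600 − 21 = 579 left.
December 2146 has 31 days: 579 − 31 = 548 left.
January 2147 has 31 days: 548 − 31 = 517 left.
February 2147 has 28 days (2147 is not a leap year): 517 − 28 = 489 left.
March 2147 has 31 days: 489 − 31 = 458 left.
April 2147 has 30 days: 458 − 30 = 428 left.
May 2147 has 31 days: 428 − 31 = 397 left.
June 2147 has 30 days: 397 − 30 = 367 left.
July 2147 has 31 days: 367 − 31 = 336 left.
August 2147 has 31 days: 336 − 31 = 305 left.
September 2147 has 30 days: 305 − 30 = 275 left.
October 2147 has 31 days: 275 − 31 = 244 left.
November 2147 has 30 days: 244 − 30 = 214 left.
December 2147 has 31 days: 214 − 31 = 183 left.
January 2148 has 31 days: 183 − 31 = 152 left.
February 2148 has 29 days (2148 is a leap year): 152 − 29 = 123 left.
March 2148 has 31 days: 123 − 31 = 92 left.
April 2148 has 30 days: 92 − 30 = 62 left.
May 2148 has 31 days: 62 − 31 = 31 left.
June 2148 has 30 days: 31 − 30 = 1 left.
1 day into July 2148 → July 1, 2148.
Going back 16 months from July 1, 2148:
month 7 − 16 = -9, which is month 3 of year 2147 → March 2147.
Day 1 is valid in March, giving March 1, 2147.
Advancing 5 months from March 1, 2147:
month 3 + 5 = 8 → August 2147.
Day 1 is valid in August, giving August 1, 2147.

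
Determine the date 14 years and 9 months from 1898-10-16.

Counting forward 14 years and 9 months from October 16, 1898.
+14 years → 1912; month 10 + 9 = 19, which is month 7 of year 1913 → July 1913.
Day 16 is valid in July, giving July 16, 1913.

July 16, 1913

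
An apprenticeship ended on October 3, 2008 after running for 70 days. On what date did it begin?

July 25, 2008

Going back 70 days from October 3, 2008.
Going back 3 days from October 3, 2008 reaches the end of the previous month; 70 − 3 = 67 left.
September 2008 has 30 days: 67 − 30 = 37 left.
August 2008 has 31 days: 37 − 31 = 6 left.
July 2008 has 31 days; 31 − 6 = 25 → July 25, 2008.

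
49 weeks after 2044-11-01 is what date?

Advancing 49 weeks = 343 days from November 1, 2044.
November has 30 days, so 30 − 1 = 29 days remain after November 1, 2044; 343 − 29 = 314 left.
December 2044 has 31 days: 314 − 31 = 283 left.
January 2045 has 31 days: 283 − 31 = 252 left.
February 2045 has 28 days (2045 is not a leap year): 252 − 28 = 224 left.
March 2045 has 31 days: 224 − 31 = 193 left.
April 2045 has 30 days: 193 − 30 = 163 left.
May 2045 has 31 days: 163 − 31 = 132 left.
June 2045 has 30 days: 132 − 30 = 102 left.
July 2045 has 31 days: 102 − 31 = 71 left.
August 2045 has 31 days: 71 − 31 = 40 left.
September 2045 has 30 days: 40 − 30 = 10 left.
10 days into October 2045 → October 10, 2045.

October 10, 2045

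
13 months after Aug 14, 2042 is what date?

September 14, 2043

Adding 13 months from August 14, 2042.
month 8 + 13 = 21, which is month 9 of year 2043 → September 2043.
Day 14 is valid in September, giving September 14, 2043.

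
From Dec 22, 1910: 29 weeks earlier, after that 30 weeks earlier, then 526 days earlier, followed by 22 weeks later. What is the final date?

Going back 29 weeks (= 203 days) from December 22, 1910:
Going back 22 days from December 22, 1910 reaches the end of the previous month; 203 − 22 = 181 left.
November 1910 has 30 days: 181 − 30 = 151 left.
October 1910 has 31 days: 151 − 31 = 120 left.
September 1910 has 30 days: 120 − 30 = 90 left.
August 1910 has 31 days: 90 − 31 = 59 left.
July 1910 has 31 days: 59 − 31 = 28 left.
June 1910 has 30 days; 30 − 28 = 2 → June 2, 1910.
Counting back 30 weeks (= 210 days) from June 2, 1910:
Going back 2 days from June 2, 1910 reaches the end of the previous month; 210 − 2 = 208 left.
May 1910 has 31 days: 208 − 31 = 177 left.
April 1910 has 30 days: 177 − 30 = 147 left.
March 1910 has 31 days: 147 − 31 = 116 left.
February 1910 has 28 days (1910 is not a leap year): 116 − 28 = 88 left.
January 1910 has 31 days: 88 − 31 = 57 left.
December 1909 has 31 days: 57 − 31 = 26 left.
November 1909 has 30 days; 30 − 26 = 4 → November 4, 1909.
Counting back 526 days from November 4, 1909:
Going back 4 days from November 4, 1909 reaches the end of the previous month; 526 − 4 = 522 left.
October 1909 has 31 days: 522 − 31 = 491 left.
September 1909 has 30 days: 491 − 30 = 461 left.
August 1909 has 31 days: 461 − 31 = 430 left.
July 1909 has 31 days: 430 − 31 = 399 left.
June 1909 has 30 days: 399 − 30 = 369 left.
May 1909 has 31 days: 369 − 31 = 338 left.
April 1909 has 30 days: 338 − 30 = 308 left.
March 1909 has 31 days: 308 − 31 = 277 left.
February 1909 has 28 days (1909 is not a leap year): 277 − 28 = 249 left.
January 1909 has 31 days: 249 − 31 = 218 left.
December 1908 has 31 days: 218 − 31 = 187 left.
November 1908 has 30 days: 187 − 30 = 157 left.
October 1908 has 31 days: 157 − 31 = 126 left.
September 1908 has 30 days: 126 − 30 = 96 left.
August 1908 has 31 days: 96 − 31 = 65 left.
July 1908 has 31 days: 65 − 31 = 34 left.
June 1908 has 30 days: 34 − 30 = 4 left.
May 1908 has 31 days; 31 − 4 = 27 → May 27, 1908.
Adding 22 weeks (= 154 days) from May 27, 1908:
May has 31 days, so 31 − 27 = 4 days remain after May 27, 1908; 154 − 4 = 150 left.
June 1908 has 30 days: 150 − 30 = 120 left.
July 1908 has 31 days: 120 − 31 = 89 left.
August 1908 has 31 days: 89 − 31 = 58 left.
September 1908 has 30 days: 58 − 30 = 28 left.
28 days into October 1908 → October 28, 1908.

October 28, 1908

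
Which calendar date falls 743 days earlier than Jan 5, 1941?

Going back 743 days from January 5, 1941.
Going back 5 days from January 5, 1941 reaches the end of the previous month; 743 − 5 = 738 left.
December 1940 has 31 days: 738 − 31 = 707 left.
November 1940 has 30 days: 707 − 30 = 677 left.
October 1940 has 31 days: 677 − 31 = 646 left.
September 1940 has 30 days: 646 − 30 = 616 left.
August 1940 has 31 days: 616 − 31 = 585 left.
July 1940 has 31 days: 585 − 31 = 554 left.
June 1940 has 30 days: 554 − 30 = 524 left.
May 1940 has 31 days: 524 − 31 = 493 left.
April 1940 has 30 days: 493 − 30 = 463 left.
March 1940 has 31 days: 463 − 31 = 432 left.
February 1940 has 29 days (1940 is a leap year): 432 − 29 = 403 left.
January 1940 has 31 days: 403 − 31 = 372 left.
December 1939 has 31 days: 372 − 31 = 341 left.
November 1939 has 30 days: 341 − 30 = 311 left.
October 1939 has 31 days: 311 − 31 = 280 left.
September 1939 has 30 days: 280 − 30 = 250 left.
August 1939 has 31 days: 250 − 31 = 219 left.
July 1939 has 31 days: 219 − 31 = 188 left.
June 1939 has 30 days: 188 − 30 = 158 left.
May 1939 has 31 days: 158 − 31 = 127 left.
April 1939 has 30 days: 127 − 30 = 97 left.
March 1939 has 31 days: 97 − 31 = 66 left.
February 1939 has 28 days (1939 is not a leap year): 66 − 28 = 38 left.
January 1939 has 31 days: 38 − 31 = 7 left.
December 1938 has 31 days; 31 − 7 = 24 → December 24, 1938.

December 24, 1938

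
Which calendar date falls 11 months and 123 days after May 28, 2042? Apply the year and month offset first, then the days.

Advancing 11 months and 123 days from May 28, 2042: first the month/year part, then the days.
month 5 + 11 = 16, which is month 4 of year 2043 → April 2043.
Day 28 is valid in April, giving April 28, 2043.
Now add 123 days from April 28, 2043.
April has 30 days, so 30 − 28 = 2 days remain after April 28, 2043; 123 − 2 = 121 left.
May 2043 has 31 days: 121 − 31 = 90 left.
June 2043 has 30 days: 90 − 30 = 60 left.
July 2043 has 31 days: 60 − 31 = 29 left.
29 days into August 2043 → August 29, 2043.

August 29, 2043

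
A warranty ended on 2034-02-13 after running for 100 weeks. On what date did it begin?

Counting back 100 weeks = 700 days from February 13, 2034.
Going back 13 days from February 13, 2034 reaches the end of the previous month; 700 − 13 = 687 left.
January 2034 has 31 days: 687 − 31 = 656 left.
December 2033 has 31 days: 656 − 31 = 625 left.
November 2033 has 30 days: 625 − 30 = 595 left.
October 2033 has 31 days: 595 − 31 = 564 left.
September 2033 has 30 days: 564 − 30 = 534 left.
August 2033 has 31 days: 534 − 31 = 503 left.
July 2033 has 31 days: 503 − 31 = 472 left.
June 2033 has 30 days: 472 − 30 = 442 left.
May 2033 has 31 days: 442 − 31 = 411 left.
April 2033 has 30 days: 411 − 30 = 381 left.
March 2033 has 31 days: 381 − 31 = 350 left.
February 2033 has 28 days (2033 is not a leap year): 350 − 28 = 322 left.
January 2033 has 31 days: 322 − 31 = 291 left.
December 2032 has 31 days: 291 − 31 = 260 left.
November 2032 has 30 days: 260 − 30 = 230 left.
October 2032 has 31 days: 230 − 31 = 199 left.
September 2032 has 30 days: 199 − 30 = 169 left.
August 2032 has 31 days: 169 − 31 = 138 left.
July 2032 has 31 days: 138 − 31 = 107 left.
June 2032 has 30 days: 107 − 30 = 77 left.
May 2032 has 31 days: 77 − 31 = 46 left.
April 2032 has 30 days: 46 − 30 = 16 left.
March 2032 has 31 days; 31 − 16 = 15 → March 15, 2032.

March 15, 2032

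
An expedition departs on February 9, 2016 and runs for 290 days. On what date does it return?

November 25, 2016

Counting forward 290 days from February 9, 2016.
February has 29 days, so 29 − 9 = 20 days remain after February 9, 2016; 290 − 20 = 270 left.
March 2016 has 31 days: 270 − 31 = 239 left.
April 2016 has 30 days: 239 − 30 = 209 left.
May 2016 has 31 days: 209 − 31 = 178 left.
June 2016 has 30 days: 178 − 30 = 148 left.
July 2016 has 31 days: 148 − 31 = 117 left.
August 2016 has 31 days: 117 − 31 = 86 left.
September 2016 has 30 days: 86 − 30 = 56 left.
October 2016 has 31 days: 56 − 31 = 25 left.
25 days into November 2016 → November 25, 2016.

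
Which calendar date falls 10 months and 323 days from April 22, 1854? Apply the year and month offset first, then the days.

January 11, 1856

Counting forward 10 months and 323 days from April 22, 1854: first the month/year part, then the days.
month 4 + 10 = 14, which is month 2 of year 1855 → February 1855.
Day 22 is valid in February, giving February 22, 1855.
Now add 323 days from February 22, 1855.
February has 28 days, so 28 − 22 = 6 days remain after February 22, 1855; 323 − 6 = 317 left.
March 1855 has 31 days: 317 − 31 = 286 left.
April 1855 has 30 days: 286 − 30 = 256 left.
May 1855 has 31 days: 256 − 31 = 225 left.
June 1855 has 30 days: 225 − 30 = 195 left.
July 1855 has 31 days: 195 − 31 = 164 left.
August 1855 has 31 days: 164 − 31 = 133 left.
September 1855 has 30 days: 133 − 30 = 103 left.
October 1855 has 31 days: 103 − 31 = 72 left.
November 1855 has 30 days: 72 − 30 = 42 left.
December 1855 has 31 days: 42 − 31 = 11 left.
11 days into January 1856 → January 11, 1856.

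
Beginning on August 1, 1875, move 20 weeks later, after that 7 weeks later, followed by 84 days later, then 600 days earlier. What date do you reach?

September 8, 1874

Adding 20 weeks (= 140 days) from August 1, 1875:
August has 31 days, so 31 − 1 = 30 days remain after August 1, 1875; 140 − 30 = 110 left.
September 1875 has 30 days: 110 − 30 = 80 left.
October 1875 has 31 days: 80 − 31 = 49 left.
November 1875 has 30 days: 49 − 30 = 19 left.
19 days into December 1875 → December 19, 1875.
Advancing 7 weeks (= 49 days) from December 19, 1875:
December has 31 days, so 31 − 19 = 12 days remain after December 19, 1875; 49 − 12 = 37 left.
January 1876 has 31 days: 37 − 31 = 6 left.
6 days into February 1876 → February 6, 1876.
Adding 84 days from February 6, 1876:
February has 29 days, so 29 − 6 = 23 days remain after February 6, 1876; 84 − 23 = 61 left.
March 1876 has 31 days: 61 − 31 = 30 left.
30 days into April 1876 → April 30, 1876.
Counting back 600 days from April 30, 1876:
Going back 30 days from April 30, 1876 reaches the end of the previous month; 600 − 30 = 570 left.
March 1876 has 31 days: 570 − 31 = 539 left.
February 1876 has 29 days (1876 is a leap year): 539 − 29 = 510 left.
January 1876 has 31 days: 510 − 31 = 479 left.
December 1875 has 31 days: 479 − 31 = 448 left.
November 1875 has 30 days: 448 − 30 = 418 left.
October 1875 has 31 days: 418 − 31 = 387 left.
September 1875 has 30 days: 387 − 30 = 357 left.
August 1875 has 31 days: 357 − 31 = 326 left.
July 1875 has 31 days: 326 − 31 = 295 left.
June 1875 has 30 days: 295 − 30 = 265 left.
May 1875 has 31 days: 265 − 31 = 234 left.
April 1875 has 30 days: 234 − 30 = 204 left.
March 1875 has 31 days: 204 − 31 = 173 left.
February 1875 has 28 days (1875 is not a leap year): 173 − 28 = 145 left.
January 1875 has 31 days: 145 − 31 = 114 left.
December 1874 has 31 days: 114 − 31 = 83 left.
November 1874 has 30 days: 83 − 30 = 53 left.
October 1874 has 31 days: 53 − 31 = 22 left.
September 1874 has 30 days; 30 − 22 = 8 → September 8, 1874.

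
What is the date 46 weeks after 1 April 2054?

February 17, 2055

Advancing 46 weeks = 322 days from April 1, 2054.
April has 30 days, so 30 − 1 = 29 days remain after April 1, 2054; 322 − 29 = 293 left.
May 2054 has 31 days: 293 − 31 = 262 left.
June 2054 has 30 days: 262 − 30 = 232 left.
July 2054 has 31 days: 232 − 31 = 201 left.
August 2054 has 31 days: 201 − 31 = 170 left.
September 2054 has 30 days: 170 − 30 = 140 left.
October 2054 has 31 days: 140 − 31 = 109 left.
November 2054 has 30 days: 109 − 30 = 79 left.
December 2054 has 31 days: 79 − 31 = 48 left.
January 2055 has 31 days: 48 − 31 = 17 left.
17 days into February 2055 → February 17, 2055.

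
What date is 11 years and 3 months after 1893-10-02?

January 2, 1905

Adding 11 years and 3 months from October 2, 1893.
+11 years → 1904; month 10 + 3 = 13, which is month 1 of year 1905 → January 1905.
Day 2 is valid in January, giving January 2, 1905.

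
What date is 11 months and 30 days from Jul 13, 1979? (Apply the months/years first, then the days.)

July 13, 1980

Counting forward 11 months and 30 days from July 13, 1979: first the month/year part, then the days.
month 7 + 11 = 18, which is month 6 of year 1980 → June 1980.
Day 13 is valid in June, giving June 13, 1980.
Now add 30 days from June 13, 1980.
June has 30 days, so 30 − 13 = 17 days remain after June 13, 1980; 30 − 17 = 13 left.
13 days into July 1980 → July 13, 1980.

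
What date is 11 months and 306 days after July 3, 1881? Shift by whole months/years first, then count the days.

Advancing 11 months and 306 days from July 3, 1881: first the month/year part, then the days.
month 7 + 11 = 18, which is month 6 of year 1882 → June 1882.
Day 3 is valid in June, giving June 3, 1882.
Now add 306 days from June 3, 1882.
June has 30 days, so 30 − 3 = 27 days remain after June 3, 1882; 306 − 27 = 279 left.
July 1882 has 31 days: 279 − 31 = 248 left.
August 1882 has 31 days: 248 − 31 = 217 left.
September 1882 has 30 days: 217 − 30 = 187 left.
October 1882 has 31 days: 187 − 31 = 156 left.
November 1882 has 30 days: 156 − 30 = 126 left.
December 1882 has 31 days: 126 − 31 = 95 left.
January 1883 has 31 days: 95 − 31 = 64 left.
February 1883 has 28 days (1883 is not a leap year): 64 − 28 = 36 left.
March 1883 has 31 days: 36 − 31 = 5 left.
5 days into April 1883 → April 5, 1883.

April 5, 1883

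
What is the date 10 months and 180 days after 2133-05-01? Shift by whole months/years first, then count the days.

August 28, 2134

Adding 10 months and 180 days from May 1, 2133: first the month/year part, then the days.
month 5 + 10 = 15, which is month 3 of year 2134 → March 2134.
Day 1 is valid in March, giving March 1, 2134.
Now add 180 days from March 1, 2134.
March has 31 days, so 31 − 1 = 30 days remain after March 1, 2134; 180 − 30 = 150 left.
April 2134 has 30 days: 150 − 30 = 120 left.
May 2134 has 31 days: 120 − 31 = 89 left.
June 2134 has 30 days: 89 − 30 = 59 left.
July 2134 has 31 days: 59 − 31 = 28 left.
28 days into August 2134 → August 28, 2134.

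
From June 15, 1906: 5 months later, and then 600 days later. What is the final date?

July 7, 1908

Advancing 5 months from June 15, 1906:
month 6 + 5 = 11 → November 1906.
Day 15 is valid in November, giving November 15, 1906.
Advancing 600 days from November 15, 1906:
November has 30 days, so 30 − 15 = 15 days remain after November 15, 1906; 600 − 15 = 585 left.
December 1906 has 31 days: 585 − 31 = 554 left.
January 1907 has 31 days: 554 − 31 = 523 left.
February 1907 has 28 days (1907 is not a leap year): 523 − 28 = 495 left.
March 1907 has 31 days: 495 − 31 = 464 left.
April 1907 has 30 days: 464 − 30 = 434 left.
May 1907 has 31 days: 434 − 31 = 403 left.
June 1907 has 30 days: 403 − 30 = 373 left.
July 1907 has 31 days: 373 − 31 = 342 left.
August 1907 has 31 days: 342 − 31 = 311 left.
September 1907 has 30 days: 311 − 30 = 281 left.
October 1907 has 31 days: 281 − 31 = 250 left.
November 1907 has 30 days: 250 − 30 = 220 left.
December 1907 has 31 days: 220 − 31 = 189 left.
January 1908 has 31 days: 189 − 31 = 158 left.
February 1908 has 29 days (1908 is a leap year): 158 − 29 = 129 left.
March 1908 has 31 days: 129 − 31 = 98 left.
April 1908 has 30 days: 98 − 30 = 68 left.
May 1908 has 31 days: 68 − 31 = 37 left.
June 1908 has 30 days: 37 − 30 = 7 left.
7 days into July 1908 → July 7, 1908.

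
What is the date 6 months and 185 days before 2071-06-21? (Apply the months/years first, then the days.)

June 19, 2070

Subtracting 6 months and 185 days from June 21, 2071: first the month/year part, then the days.
month 6 − 6 = 0, which is month 12 of year 2070 → December 2070.
Day 21 is valid in December, giving December 21, 2070.
Now subtract 185 days from December 21, 2070.
Going back 21 days from December 21, 2070 reaches the end of the previous month; 185 − 21 = 164 left.
November 2070 has 30 days: 164 − 30 = 134 left.
October 2070 has 31 days: 134 − 31 = 103 left.
September 2070 has 30 days: 103 − 30 = 73 left.
August 2070 has 31 days: 73 − 31 = 42 left.
July 2070 has 31 days: 42 − 31 = 11 left.
June 2070 has 30 days; 30 − 11 = 19 → June 19, 2070.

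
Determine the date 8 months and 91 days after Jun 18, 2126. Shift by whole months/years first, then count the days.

Adding 8 months and 91 days from June 18, 2126: first the month/year part, then the days.
month 6 + 8 = 14, which is month 2 of year 2127 → February 2127.
Day 18 is valid in February, giving February 18, 2127.
Now add 91 days from February 18, 2127.
February has 28 days, so 28 − 18 = 10 days remain after February 18, 2127; 91 − 10 = 81 left.
March 2127 has 31 days: 81 − 31 = 50 left.
April 2127 has 30 days: 50 − 30 = 20 left.
20 days into May 2127 → May 20, 2127.

May 20, 2127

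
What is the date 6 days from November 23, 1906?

Counting forward 6 days from November 23, 1906.
November has 30 days; 23 + 6 = 29, still in November.

November 29, 1906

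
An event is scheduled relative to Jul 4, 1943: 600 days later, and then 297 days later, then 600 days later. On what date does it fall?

Advancing 600 days from July 4, 1943:
July has 31 days, so 31 − 4 = 27 days remain after July 4, 1943; 600 − 27 = 573 left.
August 1943 has 31 days: 573 − 31 = 542 left.
September 1943 has 30 days: 542 − 30 = 512 left.
October 1943 has 31 days: 512 − 31 = 481 left.
November 1943 has 30 days: 481 − 30 = 451 left.
December 1943 has 31 days: 451 − 31 = 420 left.
January 1944 has 31 days: 420 − 31 = 389 left.
February 1944 has 29 days (1944 is a leap year): 389 − 29 = 360 left.
March 1944 has 31 days: 360 − 31 = 329 left.
April 1944 has 30 days: 329 − 30 = 299 left.
May 1944 has 31 days: 299 − 31 = 268 left.
June 1944 has 30 days: 268 − 30 = 238 left.
July 1944 has 31 days: 238 − 31 = 207 left.
August 1944 has 31 days: 207 − 31 = 176 left.
September 1944 has 30 days: 176 − 30 = 146 left.
October 1944 has 31 days: 146 − 31 = 115 left.
November 1944 has 30 days: 115 − 30 = 85 left.
December 1944 has 31 days: 85 − 31 = 54 left.
January 1945 has 31 days: 54 − 31 = 23 left.
23 days into February 1945 → February 23, 1945.
Advancing 297 days from February 23, 1945:
February has 28 days, so 28 − 23 = 5 days remain after February 23, 1945; 297 − 5 = 292 left.
March 1945 has 31 days: 292 − 31 = 261 left.
April 1945 has 30 days: 261 − 30 = 231 left.
May 1945 has 31 days: 231 − 31 = 200 left.
June 1945 has 30 days: 200 − 30 = 170 left.
July 1945 has 31 days: 170 − 31 = 139 left.
August 1945 has 31 days: 139 − 31 = 108 left.
September 1945 has 30 days: 108 − 30 = 78 left.
October 1945 has 31 days: 78 − 31 = 47 left.
November 1945 has 30 days: 47 − 30 = 17 left.
17 days into December 1945 → December 17, 1945.
Adding 600 days from December 17, 1945:
December has 31 days, so 31 − 17 = 14 days remain after December 17, 1945; 600 − 14 = 586 left.
January 1946 has 31 days: 586 − 31 = 555 left.
February 1946 has 28 days (1946 is not a leap year): 555 − 28 = 527 left.
March 1946 has 31 days: 527 − 31 = 496 left.
April 1946 has 30 days: 496 − 30 = 466 left.
May 1946 has 31 days: 466 − 31 = 435 left.
June 1946 has 30 days: 435 − 30 = 405 left.
July 1946 has 31 days: 405 − 31 = 374 left.
August 1946 has 31 days: 374 − 31 = 343 left.
September 1946 has 30 days: 343 − 30 = 313 left.
October 1946 has 31 days: 313 − 31 = 282 left.
November 1946 has 30 days: 282 − 30 = 252 left.
December 1946 has 31 days: 252 − 31 = 221 left.
January 1947 has 31 days: 221 − 31 = 190 left.
February 1947 has 28 days (1947 is not a leap year): 190 − 28 = 162 left.
March 1947 has 31 days: 162 − 31 = 131 left.
April 1947 has 30 days: 131 − 30 = 101 left.
May 1947 has 31 days: 101 − 31 = 70 left.
June 1947 has 30 days: 70 − 30 = 40 left.
July 1947 has 31 days: 40 − 31 = 9 left.
9 days into August 1947 → August 9, 1947.

August 9, 1947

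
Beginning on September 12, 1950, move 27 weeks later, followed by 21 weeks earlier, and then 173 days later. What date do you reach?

Advancing 27 weeks (= 189 days) from September 12, 1950:
September has 30 days, so 30 − 12 = 18 days remain after September 12, 1950; 189 − 18 = 171 left.
October 1950 has 31 days: 171 − 31 = 140 left.
November 1950 has 30 days: 140 − 30 = 110 left.
December 1950 has 31 days: 110 − 31 = 79 left.
January 1951 has 31 days: 79 − 31 = 48 left.
February 1951 has 28 days (1951 is not a leap year): 48 − 28 = 20 left.
20 days into March 1951 → March 20, 1951.
Going back 21 weeks (= 147 days) from March 20, 1951:
Going back 20 days from March 20, 1951 reaches the end of the previous month; 147 − 20 = 127 left.
February 1951 has 28 days (1951 is not a leap year): 127 − 28 = 99 left.
January 1951 has 31 days: 99 − 31 = 68 left.
December 1950 has 31 days: 68 − 31 = 37 left.
November 1950 has 30 days: 37 − 30 = 7 left.
October 1950 has 31 days; 31 − 7 = 24 → October 24, 1950.
Advancing 173 days from October 24, 1950:
October has 31 days, so 31 − 24 = 7 days remain after October 24, 1950; 173 − 7 = 166 left.
November 1950 has 30 days: 166 − 30 = 136 left.
December 1950 has 31 days: 136 − 31 = 105 left.
January 1951 has 31 days: 105 − 31 = 74 left.
February 1951 has 28 days (1951 is not a leap year): 74 − 28 = 46 left.
March 1951 has 31 days: 46 − 31 = 15 left.
15 days into April 1951 → April 15, 1951.

April 15, 1951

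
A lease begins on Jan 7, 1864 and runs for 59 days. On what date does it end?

Advancing 59 days from January 7, 1864.
January has 31 days, so 31 − 7 = 24 days remain after January 7, 1864; 59 − 24 = 35 left.
February 1864 has 29 days (1864 is a leap year): 35 − 29 = 6 left.
6 days into March 1864 → March 6, 1864.

March 6, 1864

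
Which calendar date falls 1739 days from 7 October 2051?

July 11, 2056

Counting forward 1739 days from October 7, 2051.
October has 31 days, so 31 − 7 = 24 days remain after October 7, 2051; 1739 − 24 = 1715 left.
November 2051 has 30 days: 1715 − 30 = 1685 left.
December 2051 has 31 days: 1685 − 31 = 1654 left.
January 2052 has 31 days: 1654 − 31 = 1623 left.
February 2052 has 29 days (2052 is a leap year): 1623 − 29 = 1594 left.
March 2052 has 31 days: 1594 − 31 = 1563 left.
April 2052 has 30 days: 1563 − 30 = 1533 left.
May 2052 has 31 days: 1533 − 31 = 1502 left.
June 2052 has 30 days: 1502 − 30 = 1472 left.
July 2052 has 31 days: 1472 − 31 = 1441 left.
August 2052 has 31 days: 1441 − 31 = 1410 left.
September 2052 has 30 days: 1410 − 30 = 1380 left.
October 2052 has 31 days: 1380 − 31 = 1349 left.
November 2052 has 30 days: 1349 − 30 = 1319 left.
December 2052 has 31 days: 1319 − 31 = 1288 left.
January 2053 has 31 days: 1288 − 31 = 1257 left.
February 2053 has 28 days (2053 is not a leap year): 1257 − 28 = 1229 left.
March 2053 has 31 days: 1229 − 31 = 1198 left.
April 2053 has 30 days: 1198 − 30 = 1168 left.
May 2053 has 31 days: 1168 − 31 = 1137 left.
June 2053 has 30 days: 1137 − 30 = 1107 left.
July 2053 has 31 days: 1107 − 31 = 1076 left.
August 2053 has 31 days: 1076 − 31 = 1045 left.
September 2053 has 30 days: 1045 − 30 = 1015 left.
October 2053 has 31 days: 1015 − 31 = 984 left.
November 2053 has 30 days: 984 − 30 = 954 left.
December 2053 has 31 days: 954 − 31 = 923 left.
January 2054 has 31 days: 923 − 31 = 892 left.
February 2054 has 28 days (2054 is not a leap year): 892 − 28 = 864 left.
March 2054 has 31 days: 864 − 31 = 833 left.
April 2054 has 30 days: 833 − 30 = 803 left.
May 2054 has 31 days: 803 − 31 = 772 left.
June 2054 has 30 days: 772 − 30 = 742 left.
July 2054 has 31 days: 742 − 31 = 711 left.
August 2054 has 31 days: 711 − 31 = 680 left.
September 2054 has 30 days: 680 − 30 = 650 left.
October 2054 has 31 days: 650 − 31 = 619 left.
November 2054 has 30 days: 619 − 30 = 589 left.
December 2054 has 31 days: 589 − 31 = 558 left.
January 2055 has 31 days: 558 − 31 = 527 left.
February 2055 has 28 days (2055 is not a leap year): 527 − 28 = 499 left.
March 2055 has 31 days: 499 − 31 = 468 left.
April 2055 has 30 days: 468 − 30 = 438 left.
May 2055 has 31 days: 438 − 31 = 407 left.
June 2055 has 30 days: 407 − 30 = 377 left.
July 2055 has 31 days: 377 − 31 = 346 left.
August 2055 has 31 days: 346 − 31 = 315 left.
September 2055 has 30 days: 315 − 30 = 285 left.
October 2055 has 31 days: 285 − 31 = 254 left.
November 2055 has 30 days: 254 − 30 = 224 left.
December 2055 has 31 days: 224 − 31 = 193 left.
January 2056 has 31 days: 193 − 31 = 162 left.
February 2056 has 29 days (2056 is a leap year): 162 − 29 = 133 left.
March 2056 has 31 days: 133 − 31 = 102 left.
April 2056 has 30 days: 102 − 30 = 72 left.
May 2056 has 31 days: 72 − 31 = 41 left.
June 2056 has 30 days: 41 − 30 = 11 left.
11 days into July 2056 → July 11, 2056.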